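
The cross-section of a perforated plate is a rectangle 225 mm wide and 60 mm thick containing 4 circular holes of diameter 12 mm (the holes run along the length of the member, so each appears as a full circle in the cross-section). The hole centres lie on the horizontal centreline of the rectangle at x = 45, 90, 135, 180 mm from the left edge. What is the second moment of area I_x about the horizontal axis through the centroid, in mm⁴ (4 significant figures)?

I_x ≈ 4.046 × 10⁶ mm⁴

Decompose the section into non-overlapping parts with the origin at the bottom-left of its bounding rectangle.
Plate: 225 × 60, A = 13 500 mm², y = 30 mm, Ī = 4 050 000 mm⁴.
Hole 1 (subtracted): ⌀12, A = 113.097 mm², y = 30 mm, Ī = 1017.88 mm⁴.
Hole 2 (subtracted): ⌀12, A = 113.097 mm², y = 30 mm, Ī = 1017.88 mm⁴.
Hole 3 (subtracted): ⌀12, A = 113.097 mm², y = 30 mm, Ī = 1017.88 mm⁴.
Hole 4 (subtracted): ⌀12, A = 113.097 mm², y = 30 mm, Ī = 1017.88 mm⁴.
By symmetry the centroid is at mid-height, ȳ = 30 mm.
All pieces are centred on the horizontal axis through the centroid, so I = ΣĪ (holes subtracted) = 4 045 928 mm⁴.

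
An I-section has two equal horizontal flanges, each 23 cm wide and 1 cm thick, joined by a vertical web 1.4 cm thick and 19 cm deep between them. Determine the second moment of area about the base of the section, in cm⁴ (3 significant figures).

I_base ≈ 1.34 × 10⁴ cm⁴

Split into non-overlapping primitives; take the origin at the lower-left of the bounding box.
Bottom flange: 23 × 1, A = 23 cm², y = 0.5 cm, Ī = 1.9167 cm⁴.
Web: 1.4 × 19, A = 26.6 cm², y = 10.5 cm, Ī = 800.22 cm⁴.
Top flange: 23 × 1, A = 23 cm², y = 20.5 cm, Ī = 1.9167 cm⁴.
Transfer each piece to the bottom edge using Ī + A·d² with d = y − 0:
  bottom flange: d = 0.5 cm → contributes +7.6667 cm⁴
  web: d = 10.5 cm → contributes +3732.9 cm⁴
  top flange: d = 20.5 cm → contributes +9667.7 cm⁴
Total I = 13 408 cm⁴.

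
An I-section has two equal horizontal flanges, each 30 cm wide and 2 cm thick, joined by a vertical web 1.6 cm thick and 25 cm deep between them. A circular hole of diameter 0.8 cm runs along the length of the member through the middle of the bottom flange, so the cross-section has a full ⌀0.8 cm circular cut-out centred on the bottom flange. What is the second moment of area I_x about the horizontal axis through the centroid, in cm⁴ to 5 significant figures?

I_x ≈ 2.3901 × 10⁴ cm⁴

Split into non-overlapping primitives; take the origin at the lower-left of the bounding box.
Bottom flange: 30 × 2, A = 60 cm², y = 1 cm, Ī = 20 cm⁴.
Web: 1.6 × 25, A = 40 cm², y = 14.5 cm, Ī = 2083.333 cm⁴.
Top flange: 30 × 2, A = 60 cm², y = 28 cm, Ī = 20 cm⁴.
Hole (subtracted): ⌀0.8, A = 0.5026548 cm², y = 1 cm, Ī = 0.02010619 cm⁴.
Centroid: ȳ = ΣA·y / ΣA = 14.54255 cm.
Transfer each piece to the horizontal axis through the centroid using Ī + A·d² with d = y − 14.54255:
  bottom flange: d = -13.54255 cm → contributes +11024.03 cm⁴
  web: d = -0.04254516 cm → contributes +2083.406 cm⁴
  top flange: d = 13.45745 cm → contributes +10886.19 cm⁴
  hole: d = -13.54255 cm → contributes −92.20727 cm⁴
Total I = 23901.42 cm⁴.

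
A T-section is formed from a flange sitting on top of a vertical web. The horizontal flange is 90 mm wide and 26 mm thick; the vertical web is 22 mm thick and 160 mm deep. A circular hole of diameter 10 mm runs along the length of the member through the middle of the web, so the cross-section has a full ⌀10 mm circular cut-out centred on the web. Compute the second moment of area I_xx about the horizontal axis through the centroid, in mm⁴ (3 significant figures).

I_xx ≈ 1.97 × 10⁷ mm⁴

Split into non-overlapping primitives; take the origin at the lower-left of the bounding box.
Flange: 90 × 26, A = 2 340 mm², y = 173 mm, Ī = 131 820 mm⁴.
Web: 22 × 160, A = 3 520 mm², y = 80 mm, Ī = 7 509 333 mm⁴.
Hole (subtracted): ⌀10, A = 78.54 mm², y = 80 mm, Ī = 490.87 mm⁴.
Centroid: ȳ = ΣA·y / ΣA = 117.64 mm.
Transfer each piece to the horizontal axis through the centroid using Ī + A·d² with d = y − 117.64:
  flange: d = 55.359 mm → contributes +7 303 026 mm⁴
  web: d = -37.641 mm → contributes +12 496 630 mm⁴
  hole: d = -37.641 mm → contributes −111 770 mm⁴
Total I = 19 687 886 mm⁴.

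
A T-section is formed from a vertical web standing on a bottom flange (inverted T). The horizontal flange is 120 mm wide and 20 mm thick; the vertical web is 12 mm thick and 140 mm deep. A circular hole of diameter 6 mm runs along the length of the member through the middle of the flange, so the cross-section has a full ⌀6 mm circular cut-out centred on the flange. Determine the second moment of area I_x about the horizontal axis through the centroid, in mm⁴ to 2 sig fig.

I_x ≈ 9.1 × 10⁶ mm⁴

Split into non-overlapping primitives; take the origin at the lower-left of the bounding box.
Flange: 120 × 20, A = 2 400 mm², y = 10 mm, Ī = 80 000 mm⁴.
Web: 12 × 140, A = 1 680 mm², y = 90 mm, Ī = 2 744 000 mm⁴.
Hole (subtracted): ⌀6, A = 28.27 mm², y = 10 mm, Ī = 63.62 mm⁴.
Centroid: ȳ = ΣA·y / ΣA = 43.17 mm.
Transfer each piece to the horizontal axis through the centroid using Ī + A·d² with d = y − 43.17:
  flange: d = -33.17 mm → contributes +2 720 765 mm⁴
  web: d = 46.83 mm → contributes +6 428 157 mm⁴
  hole: d = -33.17 mm → contributes −31 174 mm⁴
Total I = 9 117 747 mm⁴.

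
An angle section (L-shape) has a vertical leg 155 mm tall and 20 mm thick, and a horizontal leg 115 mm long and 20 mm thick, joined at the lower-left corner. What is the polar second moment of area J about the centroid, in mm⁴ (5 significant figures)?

J ≈ 1.7064 × 10⁷ mm⁴

Split into non-overlapping primitives; take the origin at the lower-left of the bounding box.
Vertical leg: 20 × 155, A = 3 100 mm², y = 77.5 mm, Ī = 6 206 458 mm⁴.
Horizontal leg (remainder): 95 × 20, A = 1 900 mm², y = 10 mm, Ī = 63333.33 mm⁴.
Centroid: ȳ = ΣA·y / ΣA = 51.85 mm.
Transfer each piece to the centroidal x-axis using Ī + A·d² with d = y − 51.85:
  vertical leg: d = 25.65 mm → contributes +8 246 018 mm⁴
  horizontal leg (remainder): d = -41.85 mm → contributes +3 391 036 mm⁴
Total I = 11 637 054 mm⁴.
For the y-axis: x̄ = 31.85 mm.
Repeating about the centroidal y-axis gives I_y = 5 427 054 mm⁴.
Polar second moment: J = I_x + I_y = 17 064 108 mm⁴.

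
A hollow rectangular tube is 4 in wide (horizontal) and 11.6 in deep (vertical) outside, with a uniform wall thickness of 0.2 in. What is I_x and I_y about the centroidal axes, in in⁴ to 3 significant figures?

I_x ≈ 98.8 in⁴, I_y ≈ 18.3 in⁴

Split into non-overlapping primitives; take the origin at the lower-left of the bounding box.
Outer rectangle: 4 × 11.6, A = 46.4 in², y = 5.8 in, Ī = 520.3 in⁴.
Inner void (subtracted): 3.6 × 11.2, A = 40.32 in², y = 5.8 in, Ī = 421.48 in⁴.
By symmetry the centroid is at mid-height, ȳ = 5.8 in.
All pieces are centred on the centroidal x-axis, so I = ΣĪ (holes subtracted) = 98.82 in⁴.
Repeating about the centroidal y-axis gives I_y = 18.321 in⁴.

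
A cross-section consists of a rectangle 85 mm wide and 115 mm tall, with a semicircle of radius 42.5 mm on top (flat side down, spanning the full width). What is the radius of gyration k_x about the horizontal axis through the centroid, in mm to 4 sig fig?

k_x ≈ 43.33 mm

Break the section into simple shapes (no overlaps), measuring from the bottom-left corner of the bounding box.
Rectangular body: 85 × 115, A = 9 775 mm², y = 57.5 mm, Ī = 10 772 865 mm⁴.
Semicircular cap: semicircle r = 42.5, A = 2837.25 mm², y = 133.038 mm, Ī = 358 086 mm⁴.
Centroid: ȳ = ΣA·y / ΣA = 74.4929 mm.
Transfer each piece to the horizontal axis through the centroid using Ī + A·d² with d = y − 74.4929:
  rectangular body: d = -16.9929 mm → contributes +13 595 488 mm⁴
  semicircular cap: d = 58.5446 mm → contributes +10 082 691 mm⁴
Total I = 23 678 180 mm⁴.
Radius of gyration: k = √(I/A) = √(23 678 180 / 12612.3) = 43.3289 mm.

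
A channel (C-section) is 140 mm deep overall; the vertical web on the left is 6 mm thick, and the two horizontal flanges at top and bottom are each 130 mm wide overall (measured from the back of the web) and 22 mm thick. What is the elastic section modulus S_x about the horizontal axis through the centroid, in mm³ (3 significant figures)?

S_x ≈ 2.94 × 10⁵ mm³

Split into non-overlapping primitives; take the origin at the lower-left of the bounding box.
Web: 6 × 140, A = 840 mm², y = 70 mm, Ī = 1 372 000 mm⁴.
Top flange (beyond web): 124 × 22, A = 2 728 mm², y = 129 mm, Ī = 110 029 mm⁴.
Bottom flange (beyond web): 124 × 22, A = 2 728 mm², y = 11 mm, Ī = 110 029 mm⁴.
By symmetry the centroid is at mid-height, ȳ = 70 mm.
Transfer each piece to the horizontal axis through the centroid using Ī + A·d² with d = y − 70:
  web: d = 0 mm → contributes +1 372 000 mm⁴
  top flange (beyond web): d = 59 mm → contributes +9 606 197 mm⁴
  bottom flange (beyond web): d = -59 mm → contributes +9 606 197 mm⁴
Total I = 20 584 395 mm⁴.
Extreme fibre distance c = 70 mm; S = I/c = 294 063 mm³.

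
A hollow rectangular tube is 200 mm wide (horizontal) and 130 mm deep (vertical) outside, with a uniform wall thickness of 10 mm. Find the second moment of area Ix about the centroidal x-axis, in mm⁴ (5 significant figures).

Decompose the section into non-overlapping parts with the origin at the bottom-left of its bounding rectangle.
Outer rectangle: 200 × 130, A = 26 000 mm², y = 65 mm, Ī = 36 616 667 mm⁴.
Inner void (subtracted): 180 × 110, A = 19 800 mm², y = 65 mm, Ī = 19 965 000 mm⁴.
By symmetry the centroid is at mid-height, ȳ = 65 mm.
All pieces are centred on the centroidal x-axis, so I = ΣĪ (holes subtracted) = 16 651 667 mm⁴.

Ix ≈ 1.6652 × 10⁷ mm⁴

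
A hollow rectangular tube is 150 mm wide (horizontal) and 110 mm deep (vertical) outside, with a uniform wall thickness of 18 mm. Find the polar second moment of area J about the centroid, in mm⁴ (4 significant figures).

J ≈ 3.459 × 10⁷ mm⁴

Break the section into simple shapes (no overlaps), measuring from the bottom-left corner of the bounding box.
Outer rectangle: 150 × 110, A = 16 500 mm², y = 55 mm, Ī = 16 637 500 mm⁴.
Inner void (subtracted): 114 × 74, A = 8 436 mm², y = 55 mm, Ī = 3 849 628 mm⁴.
By symmetry the centroid is at mid-height, ȳ = 55 mm.
All pieces are centred on the centroidal x-axis, so I = ΣĪ (holes subtracted) = 12 787 872 mm⁴.
Repeating about the centroidal y-axis gives I_y = 21 801 312 mm⁴.
Polar second moment: J = I_x + I_y = 34 589 184 mm⁴.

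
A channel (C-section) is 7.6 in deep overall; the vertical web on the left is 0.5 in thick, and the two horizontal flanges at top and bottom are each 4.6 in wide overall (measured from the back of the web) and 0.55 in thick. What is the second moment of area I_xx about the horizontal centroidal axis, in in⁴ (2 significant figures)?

I_xx ≈ 74 in⁴

Break the section into simple shapes (no overlaps), measuring from the bottom-left corner of the bounding box.
Web: 0.5 × 7.6, A = 3.8 in², y = 3.8 in, Ī = 18.29 in⁴.
Top flange (beyond web): 4.1 × 0.55, A = 2.255 in², y = 7.325 in, Ī = 0.05684 in⁴.
Bottom flange (beyond web): 4.1 × 0.55, A = 2.255 in², y = 0.275 in, Ī = 0.05684 in⁴.
By symmetry the centroid is at mid-height, ȳ = 3.8 in.
Transfer each piece to the horizontal centroidal axis using Ī + A·d² with d = y − 3.8:
  web: d = 0 in → contributes +18.29 in⁴
  top flange (beyond web): d = 3.525 in → contributes +28.08 in⁴
  bottom flange (beyond web): d = -3.525 in → contributes +28.08 in⁴
Total I = 74.44 in⁴.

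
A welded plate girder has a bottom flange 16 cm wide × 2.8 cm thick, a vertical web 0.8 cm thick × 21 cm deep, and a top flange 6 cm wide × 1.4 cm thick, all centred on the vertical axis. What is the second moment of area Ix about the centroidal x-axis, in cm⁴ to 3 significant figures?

Ix ≈ 5290 cm⁴

Split into non-overlapping primitives; take the origin at the lower-left of the bounding box.
Bottom plate: 16 × 2.8, A = 44.8 cm², y = 1.4 cm, Ī = 29.269 cm⁴.
Web plate: 0.8 × 21, A = 16.8 cm², y = 13.3 cm, Ī = 617.4 cm⁴.
Top plate: 6 × 1.4, A = 8.4 cm², y = 24.5 cm, Ī = 1.372 cm⁴.
Centroid: ȳ = ΣA·y / ΣA = 7.028 cm.
Transfer each piece to the centroidal x-axis using Ī + A·d² with d = y − 7.028:
  bottom plate: d = -5.628 cm → contributes +1448.3 cm⁴
  web plate: d = 6.272 cm → contributes +1278.3 cm⁴
  top plate: d = 17.472 cm → contributes +2565.6 cm⁴
Total I = 5292.2 cm⁴.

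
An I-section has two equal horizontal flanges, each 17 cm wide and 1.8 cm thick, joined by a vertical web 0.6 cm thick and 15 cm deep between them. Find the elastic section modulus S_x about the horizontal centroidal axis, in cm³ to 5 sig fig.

Split into non-overlapping primitives; take the origin at the lower-left of the bounding box.
Bottom flange: 17 × 1.8, A = 30.6 cm², y = 0.9 cm, Ī = 8.262 cm⁴.
Web: 0.6 × 15, A = 9 cm², y = 9.3 cm, Ī = 168.75 cm⁴.
Top flange: 17 × 1.8, A = 30.6 cm², y = 17.7 cm, Ī = 8.262 cm⁴.
By symmetry the centroid is at mid-height, ȳ = 9.3 cm.
Transfer each piece to the horizontal centroidal axis using Ī + A·d² with d = y − 9.3:
  bottom flange: d = -8.4 cm → contributes +2167.398 cm⁴
  web: d = 0 cm → contributes +168.75 cm⁴
  top flange: d = 8.4 cm → contributes +2167.398 cm⁴
Total I = 4503.546 cm⁴.
Extreme fibre distance c = 9.3 cm; S = I/c = 484.2523 cm³.

S_x ≈ 484.25 cm³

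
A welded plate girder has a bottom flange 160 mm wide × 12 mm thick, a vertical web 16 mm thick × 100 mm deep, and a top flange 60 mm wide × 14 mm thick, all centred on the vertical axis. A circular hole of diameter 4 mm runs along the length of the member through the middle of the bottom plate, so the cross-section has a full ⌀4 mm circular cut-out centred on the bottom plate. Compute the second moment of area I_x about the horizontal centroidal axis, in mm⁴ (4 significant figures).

Split into non-overlapping primitives; take the origin at the lower-left of the bounding box.
Bottom plate: 160 × 12, A = 1 920 mm², y = 6 mm, Ī = 23 040 mm⁴.
Web plate: 16 × 100, A = 1 600 mm², y = 62 mm, Ī = 1 333 333 mm⁴.
Top plate: 60 × 14, A = 840 mm², y = 119 mm, Ī = 13 720 mm⁴.
Hole (subtracted): ⌀4, A = 12.5664 mm², y = 6 mm, Ī = 12.5664 mm⁴.
Centroid: ȳ = ΣA·y / ΣA = 48.4434 mm.
Transfer each piece to the horizontal centroidal axis using Ī + A·d² with d = y − 48.4434:
  bottom plate: d = -42.4434 mm → contributes +3 481 814 mm⁴
  web plate: d = 13.5566 mm → contributes +1 627 382 mm⁴
  top plate: d = 70.5566 mm → contributes +4 195 433 mm⁴
  hole: d = -42.4434 mm → contributes −22650.2 mm⁴
Total I = 9 281 979 mm⁴.

I_x ≈ 9.282 × 10⁶ mm⁴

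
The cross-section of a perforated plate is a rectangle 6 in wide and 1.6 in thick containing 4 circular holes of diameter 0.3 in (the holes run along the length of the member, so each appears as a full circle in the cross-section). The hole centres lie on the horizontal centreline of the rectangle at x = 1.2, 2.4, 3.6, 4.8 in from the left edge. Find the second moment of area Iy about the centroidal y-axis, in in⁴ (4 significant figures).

Iy ≈ 28.29 in⁴

Split into non-overlapping primitives; take the origin at the lower-left of the bounding box.
Plate: 6 × 1.6, A = 9.6 in², x = 3 in, Ī = 28.8 in⁴.
Hole 1 (subtracted): ⌀0.3, A = 0.0706858 in², x = 1.2 in, Ī = 0.000397608 in⁴.
Hole 2 (subtracted): ⌀0.3, A = 0.0706858 in², x = 2.4 in, Ī = 0.000397608 in⁴.
Hole 3 (subtracted): ⌀0.3, A = 0.0706858 in², x = 3.6 in, Ī = 0.000397608 in⁴.
Hole 4 (subtracted): ⌀0.3, A = 0.0706858 in², x = 4.8 in, Ī = 0.000397608 in⁴.
By symmetry the centroid is at mid-width, x̄ = 3 in.
Transfer each piece to the centroidal y-axis using Ī + A·d² with d = x − 3:
  plate: d = 0 in → contributes +28.8 in⁴
  hole 1: d = -1.8 in → contributes −0.22942 in⁴
  hole 2: d = -0.6 in → contributes −0.0258445 in⁴
  hole 3: d = 0.6 in → contributes −0.0258445 in⁴
  hole 4: d = 1.8 in → contributes −0.22942 in⁴
Total I = 28.2895 in⁴.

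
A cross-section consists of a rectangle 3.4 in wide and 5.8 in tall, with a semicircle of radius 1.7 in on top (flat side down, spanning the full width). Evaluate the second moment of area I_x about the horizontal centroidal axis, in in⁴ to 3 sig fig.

Decompose the section into non-overlapping parts with the origin at the bottom-left of its bounding rectangle.
Rectangular body: 3.4 × 5.8, A = 19.72 in², y = 2.9 in, Ī = 55.282 in⁴.
Semicircular cap: semicircle r = 1.7, A = 4.5396 in², y = 6.5215 in, Ī = 0.9167 in⁴.
Centroid: ȳ = ΣA·y / ΣA = 3.5777 in.
Transfer each piece to the horizontal centroidal axis using Ī + A·d² with d = y − 3.5777:
  rectangular body: d = -0.67768 in → contributes +64.338 in⁴
  semicircular cap: d = 2.9438 in → contributes +40.257 in⁴
Total I = 104.6 in⁴.

I_x ≈ 105 in⁴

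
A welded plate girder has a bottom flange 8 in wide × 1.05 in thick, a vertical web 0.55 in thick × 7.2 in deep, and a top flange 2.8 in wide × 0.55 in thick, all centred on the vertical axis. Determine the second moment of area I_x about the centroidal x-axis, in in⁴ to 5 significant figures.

I_x ≈ 124.79 in⁴

Split into non-overlapping primitives; take the origin at the lower-left of the bounding box.
Bottom plate: 8 × 1.05, A = 8.4 in², y = 0.525 in, Ī = 0.77175 in⁴.
Web plate: 0.55 × 7.2, A = 3.96 in², y = 4.65 in, Ī = 17.1072 in⁴.
Top plate: 2.8 × 0.55, A = 1.54 in², y = 8.525 in, Ī = 0.03882083 in⁴.
Centroid: ȳ = ΣA·y / ΣA = 2.586511 in.
Transfer each piece to the centroidal x-axis using Ī + A·d² with d = y − 2.586511:
  bottom plate: d = -2.061511 in → contributes +36.47029 in⁴
  web plate: d = 2.063489 in → contributes +33.96883 in⁴
  top plate: d = 5.938489 in → contributes +54.34793 in⁴
Total I = 124.7871 in⁴.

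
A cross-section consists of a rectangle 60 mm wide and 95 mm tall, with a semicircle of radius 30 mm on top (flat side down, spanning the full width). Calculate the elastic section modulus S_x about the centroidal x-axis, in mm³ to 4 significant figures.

S_x ≈ 1.295 × 10⁵ mm³

Split into non-overlapping primitives; take the origin at the lower-left of the bounding box.
Rectangular body: 60 × 95, A = 5 700 mm², y = 47.5 mm, Ī = 4 286 875 mm⁴.
Semicircular cap: semicircle r = 30, A = 1413.72 mm², y = 107.732 mm, Ī = 88903.1 mm⁴.
Centroid: ȳ = ΣA·y / ΣA = 59.47 mm.
Transfer each piece to the centroidal x-axis using Ī + A·d² with d = y − 59.47:
  rectangular body: d = -11.97 mm → contributes +5 103 583 mm⁴
  semicircular cap: d = 48.2623 mm → contributes +3 381 808 mm⁴
Total I = 8 485 391 mm⁴.
Extreme fibre distance c = 65.53 mm; S = I/c = 129 489 mm³.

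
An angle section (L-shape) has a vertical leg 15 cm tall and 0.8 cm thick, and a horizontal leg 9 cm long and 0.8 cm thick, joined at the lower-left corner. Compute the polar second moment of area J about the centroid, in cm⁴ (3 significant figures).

J ≈ 562 cm⁴

Break the section into simple shapes (no overlaps), measuring from the bottom-left corner of the bounding box.
Vertical leg: 0.8 × 15, A = 12 cm², y = 7.5 cm, Ī = 225 cm⁴.
Horizontal leg (remainder): 8.2 × 0.8, A = 6.56 cm², y = 0.4 cm, Ī = 0.34987 cm⁴.
Centroid: ȳ = ΣA·y / ΣA = 4.9905 cm.
Transfer each piece to the centroidal x-axis using Ī + A·d² with d = y − 4.9905:
  vertical leg: d = 2.5095 cm → contributes +300.57 cm⁴
  horizontal leg (remainder): d = -4.5905 cm → contributes +138.59 cm⁴
Total I = 439.16 cm⁴.
For the y-axis: x̄ = 1.9905 cm.
Repeating about the centroidal y-axis gives I_y = 123.29 cm⁴.
Polar second moment: J = I_x + I_y = 562.44 cm⁴.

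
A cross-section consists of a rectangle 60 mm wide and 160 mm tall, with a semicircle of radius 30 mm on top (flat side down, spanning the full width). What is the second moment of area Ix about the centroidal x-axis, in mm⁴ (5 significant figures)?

Break the section into simple shapes (no overlaps), measuring from the bottom-left corner of the bounding box.
Rectangular body: 60 × 160, A = 9 600 mm², y = 80 mm, Ī = 20 480 000 mm⁴.
Semicircular cap: semicircle r = 30, A = 1413.717 mm², y = 172.7324 mm, Ī = 88903.14 mm⁴.
Centroid: ȳ = ΣA·y / ΣA = 91.9031 mm.
Transfer each piece to the centroidal x-axis using Ī + A·d² with d = y − 91.9031:
  rectangular body: d = -11.9031 mm → contributes +21 840 164 mm⁴
  semicircular cap: d = 80.8293 mm → contributes +9 325 245 mm⁴
Total I = 31 165 409 mm⁴.

Ix ≈ 3.1165 × 10⁷ mm⁴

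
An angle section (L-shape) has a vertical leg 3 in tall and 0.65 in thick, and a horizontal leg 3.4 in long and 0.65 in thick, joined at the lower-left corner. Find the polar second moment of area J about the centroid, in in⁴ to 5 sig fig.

J ≈ 6.7034 in⁴

Treat the section as a set of non-overlapping primitives; coordinates are from the bounding-box lower-left.
Vertical leg: 0.65 × 3, A = 1.95 in², y = 1.5 in, Ī = 1.4625 in⁴.
Horizontal leg (remainder): 2.75 × 0.65, A = 1.7875 in², y = 0.325 in, Ī = 0.0629349 in⁴.
Centroid: ȳ = ΣA·y / ΣA = 0.9380435 in.
Transfer each piece to the centroidal x-axis using Ī + A·d² with d = y − 0.9380435:
  vertical leg: d = 0.5619565 in → contributes +2.078301 in⁴
  horizontal leg (remainder): d = -0.6130435 in → contributes +0.7347173 in⁴
Total I = 2.813018 in⁴.
For the y-axis: x̄ = 1.138043 in.
Repeating about the centroidal y-axis gives I_y = 3.890393 in⁴.
Polar second moment: J = I_x + I_y = 6.703411 in⁴.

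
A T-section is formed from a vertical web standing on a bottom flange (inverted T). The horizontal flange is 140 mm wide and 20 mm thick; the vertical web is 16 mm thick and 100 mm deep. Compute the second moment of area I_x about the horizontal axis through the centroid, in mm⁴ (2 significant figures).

I_x ≈ 5.1 × 10⁶ mm⁴

Split into non-overlapping primitives; take the origin at the lower-left of the bounding box.
Flange: 140 × 20, A = 2 800 mm², y = 10 mm, Ī = 93 333 mm⁴.
Web: 16 × 100, A = 1 600 mm², y = 70 mm, Ī = 1 333 333 mm⁴.
Centroid: ȳ = ΣA·y / ΣA = 31.82 mm.
Transfer each piece to the horizontal axis through the centroid using Ī + A·d² with d = y − 31.82:
  flange: d = -21.82 mm → contributes +1 426 226 mm⁴
  web: d = 38.18 mm → contributes +3 665 895 mm⁴
Total I = 5 092 121 mm⁴.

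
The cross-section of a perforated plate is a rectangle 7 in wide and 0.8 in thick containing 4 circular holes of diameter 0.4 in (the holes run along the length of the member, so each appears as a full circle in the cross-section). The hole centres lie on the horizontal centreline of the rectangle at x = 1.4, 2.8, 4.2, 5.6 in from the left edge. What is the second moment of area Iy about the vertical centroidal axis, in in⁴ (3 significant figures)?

Iy ≈ 21.6 in⁴

Decompose the section into non-overlapping parts with the origin at the bottom-left of its bounding rectangle.
Plate: 7 × 0.8, A = 5.6 in², x = 3.5 in, Ī = 22.867 in⁴.
Hole 1 (subtracted): ⌀0.4, A = 0.12566 in², x = 1.4 in, Ī = 0.0012566 in⁴.
Hole 2 (subtracted): ⌀0.4, A = 0.12566 in², x = 2.8 in, Ī = 0.0012566 in⁴.
Hole 3 (subtracted): ⌀0.4, A = 0.12566 in², x = 4.2 in, Ī = 0.0012566 in⁴.
Hole 4 (subtracted): ⌀0.4, A = 0.12566 in², x = 5.6 in, Ī = 0.0012566 in⁴.
By symmetry the centroid is at mid-width, x̄ = 3.5 in.
Transfer each piece to the vertical centroidal axis using Ī + A·d² with d = x − 3.5:
  plate: d = 0 in → contributes +22.867 in⁴
  hole 1: d = -2.1 in → contributes −0.55543 in⁴
  hole 2: d = -0.7 in → contributes −0.062832 in⁴
  hole 3: d = 0.7 in → contributes −0.062832 in⁴
  hole 4: d = 2.1 in → contributes −0.55543 in⁴
Total I = 21.63 in⁴.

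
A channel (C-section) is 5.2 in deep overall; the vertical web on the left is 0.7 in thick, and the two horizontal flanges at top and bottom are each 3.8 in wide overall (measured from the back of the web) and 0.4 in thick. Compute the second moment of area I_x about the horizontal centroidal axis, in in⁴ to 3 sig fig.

I_x ≈ 22.5 in⁴

Break the section into simple shapes (no overlaps), measuring from the bottom-left corner of the bounding box.
Web: 0.7 × 5.2, A = 3.64 in², y = 2.6 in, Ī = 8.2021 in⁴.
Top flange (beyond web): 3.1 × 0.4, A = 1.24 in², y = 5 in, Ī = 0.016533 in⁴.
Bottom flange (beyond web): 3.1 × 0.4, A = 1.24 in², y = 0.2 in, Ī = 0.016533 in⁴.
By symmetry the centroid is at mid-height, ȳ = 2.6 in.
Transfer each piece to the horizontal centroidal axis using Ī + A·d² with d = y − 2.6:
  web: d = 0 in → contributes +8.2021 in⁴
  top flange (beyond web): d = 2.4 in → contributes +7.1589 in⁴
  bottom flange (beyond web): d = -2.4 in → contributes +7.1589 in⁴
Total I = 22.52 in⁴.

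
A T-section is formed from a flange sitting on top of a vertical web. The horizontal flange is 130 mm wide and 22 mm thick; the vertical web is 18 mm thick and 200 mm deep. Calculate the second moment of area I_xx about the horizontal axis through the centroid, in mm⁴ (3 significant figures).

Break the section into simple shapes (no overlaps), measuring from the bottom-left corner of the bounding box.
Flange: 130 × 22, A = 2 860 mm², y = 211 mm, Ī = 115 353 mm⁴.
Web: 18 × 200, A = 3 600 mm², y = 100 mm, Ī = 12 000 000 mm⁴.
Centroid: ȳ = ΣA·y / ΣA = 149.14 mm.
Transfer each piece to the horizontal axis through the centroid using Ī + A·d² with d = y − 149.14:
  flange: d = 61.858 mm → contributes +11 058 745 mm⁴
  web: d = -49.142 mm → contributes +20 693 917 mm⁴
Total I = 31 752 662 mm⁴.

I_xx ≈ 3.18 × 10⁷ mm⁴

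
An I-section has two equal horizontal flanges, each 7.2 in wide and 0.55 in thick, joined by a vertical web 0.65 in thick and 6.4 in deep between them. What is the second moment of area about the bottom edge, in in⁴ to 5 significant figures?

I_base ≈ 279.91 in⁴

Split into non-overlapping primitives; take the origin at the lower-left of the bounding box.
Bottom flange: 7.2 × 0.55, A = 3.96 in², y = 0.275 in, Ī = 0.099825 in⁴.
Web: 0.65 × 6.4, A = 4.16 in², y = 3.75 in, Ī = 14.19947 in⁴.
Top flange: 7.2 × 0.55, A = 3.96 in², y = 7.225 in, Ī = 0.099825 in⁴.
Transfer each piece to the base of the section using Ī + A·d² with d = y − 0:
  bottom flange: d = 0.275 in → contributes +0.3993 in⁴
  web: d = 3.75 in → contributes +72.69947 in⁴
  top flange: d = 7.225 in → contributes +206.8143 in⁴
Total I = 279.9131 in⁴.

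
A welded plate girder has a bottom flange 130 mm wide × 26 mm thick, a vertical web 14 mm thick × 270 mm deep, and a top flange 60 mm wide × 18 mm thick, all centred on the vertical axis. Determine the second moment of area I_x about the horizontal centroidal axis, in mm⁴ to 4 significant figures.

Break the section into simple shapes (no overlaps), measuring from the bottom-left corner of the bounding box.
Bottom plate: 130 × 26, A = 3 380 mm², y = 13 mm, Ī = 190 407 mm⁴.
Web plate: 14 × 270, A = 3 780 mm², y = 161 mm, Ī = 22 963 500 mm⁴.
Top plate: 60 × 18, A = 1 080 mm², y = 305 mm, Ī = 29 160 mm⁴.
Centroid: ȳ = ΣA·y / ΣA = 119.165 mm.
Transfer each piece to the horizontal centroidal axis using Ī + A·d² with d = y − 119.165:
  bottom plate: d = -106.165 mm → contributes +38 286 446 mm⁴
  web plate: d = 41.835 mm → contributes +29 579 117 mm⁴
  top plate: d = 185.835 mm → contributes +37 326 560 mm⁴
Total I = 105 192 122 mm⁴.

I_x ≈ 1.052 × 10⁸ mm⁴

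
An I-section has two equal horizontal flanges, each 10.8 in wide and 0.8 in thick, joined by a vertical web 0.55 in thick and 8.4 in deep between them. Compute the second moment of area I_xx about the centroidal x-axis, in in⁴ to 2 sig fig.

Decompose the section into non-overlapping parts with the origin at the bottom-left of its bounding rectangle.
Bottom flange: 10.8 × 0.8, A = 8.64 in², y = 0.4 in, Ī = 0.4608 in⁴.
Web: 0.55 × 8.4, A = 4.62 in², y = 5 in, Ī = 27.17 in⁴.
Top flange: 10.8 × 0.8, A = 8.64 in², y = 9.6 in, Ī = 0.4608 in⁴.
By symmetry the centroid is at mid-height, ȳ = 5 in.
Transfer each piece to the centroidal x-axis using Ī + A·d² with d = y − 5:
  bottom flange: d = -4.6 in → contributes +183.3 in⁴
  web: d = 0 in → contributes +27.17 in⁴
  top flange: d = 4.6 in → contributes +183.3 in⁴
Total I = 393.7 in⁴.

I_xx ≈ 390 in⁴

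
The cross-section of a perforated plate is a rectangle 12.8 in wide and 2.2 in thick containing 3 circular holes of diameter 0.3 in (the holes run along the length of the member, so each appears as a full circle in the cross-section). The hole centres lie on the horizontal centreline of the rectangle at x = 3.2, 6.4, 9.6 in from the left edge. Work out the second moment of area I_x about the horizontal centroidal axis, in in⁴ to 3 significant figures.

I_x ≈ 11.4 in⁴

Split into non-overlapping primitives; take the origin at the lower-left of the bounding box.
Plate: 12.8 × 2.2, A = 28.16 in², y = 1.1 in, Ī = 11.358 in⁴.
Hole 1 (subtracted): ⌀0.3, A = 0.070686 in², y = 1.1 in, Ī = 0.00039761 in⁴.
Hole 2 (subtracted): ⌀0.3, A = 0.070686 in², y = 1.1 in, Ī = 0.00039761 in⁴.
Hole 3 (subtracted): ⌀0.3, A = 0.070686 in², y = 1.1 in, Ī = 0.00039761 in⁴.
By symmetry the centroid is at mid-height, ȳ = 1.1 in.
All pieces are centred on the horizontal centroidal axis, so I = ΣĪ (holes subtracted) = 11.357 in⁴.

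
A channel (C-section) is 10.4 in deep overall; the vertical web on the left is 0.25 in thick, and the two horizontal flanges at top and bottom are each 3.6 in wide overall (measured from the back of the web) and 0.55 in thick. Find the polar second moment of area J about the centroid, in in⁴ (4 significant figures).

Split into non-overlapping primitives; take the origin at the lower-left of the bounding box.
Web: 0.25 × 10.4, A = 2.6 in², y = 5.2 in, Ī = 23.4347 in⁴.
Top flange (beyond web): 3.35 × 0.55, A = 1.8425 in², y = 10.125 in, Ī = 0.0464464 in⁴.
Bottom flange (beyond web): 3.35 × 0.55, A = 1.8425 in², y = 0.275 in, Ī = 0.0464464 in⁴.
By symmetry the centroid is at mid-height, ȳ = 5.2 in.
Transfer each piece to the centroidal x-axis using Ī + A·d² with d = y − 5.2:
  web: d = 0 in → contributes +23.4347 in⁴
  top flange (beyond web): d = 4.925 in → contributes +44.7374 in⁴
  bottom flange (beyond web): d = -4.925 in → contributes +44.7374 in⁴
Total I = 112.91 in⁴.
For the y-axis: x̄ = 1.18037 in.
Repeating about the centroidal y-axis gives I_y = 8.39892 in⁴.
Polar second moment: J = I_x + I_y = 121.308 in⁴.

J ≈ 121.3 in⁴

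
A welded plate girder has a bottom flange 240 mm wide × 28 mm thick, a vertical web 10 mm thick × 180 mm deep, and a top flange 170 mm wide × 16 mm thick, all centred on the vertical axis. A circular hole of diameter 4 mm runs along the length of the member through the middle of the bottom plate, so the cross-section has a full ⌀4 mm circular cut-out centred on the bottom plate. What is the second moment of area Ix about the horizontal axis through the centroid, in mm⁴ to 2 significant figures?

Break the section into simple shapes (no overlaps), measuring from the bottom-left corner of the bounding box.
Bottom plate: 240 × 28, A = 6 720 mm², y = 14 mm, Ī = 439 040 mm⁴.
Web plate: 10 × 180, A = 1 800 mm², y = 118 mm, Ī = 4 860 000 mm⁴.
Top plate: 170 × 16, A = 2 720 mm², y = 216 mm, Ī = 58 027 mm⁴.
Hole (subtracted): ⌀4, A = 12.57 mm², y = 14 mm, Ī = 12.57 mm⁴.
Centroid: ȳ = ΣA·y / ΣA = 79.61 mm.
Transfer each piece to the horizontal axis through the centroid using Ī + A·d² with d = y − 79.61:
  bottom plate: d = -65.61 mm → contributes +29 367 071 mm⁴
  web plate: d = 38.39 mm → contributes +7 512 726 mm⁴
  top plate: d = 136.4 mm → contributes +50 655 564 mm⁴
  hole: d = -65.61 mm → contributes −54 108 mm⁴
Total I = 87 481 254 mm⁴.

Ix ≈ 8.7 × 10⁷ mm⁴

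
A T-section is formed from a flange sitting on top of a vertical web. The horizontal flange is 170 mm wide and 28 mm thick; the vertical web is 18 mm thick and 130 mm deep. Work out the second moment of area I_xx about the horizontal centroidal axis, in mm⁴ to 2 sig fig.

Decompose the section into non-overlapping parts with the origin at the bottom-left of its bounding rectangle.
Flange: 170 × 28, A = 4 760 mm², y = 144 mm, Ī = 310 987 mm⁴.
Web: 18 × 130, A = 2 340 mm², y = 65 mm, Ī = 3 295 500 mm⁴.
Centroid: ȳ = ΣA·y / ΣA = 118 mm.
Transfer each piece to the horizontal centroidal axis using Ī + A·d² with d = y − 118:
  flange: d = 26.04 mm → contributes +3 537 817 mm⁴
  web: d = -52.96 mm → contributes +9 859 480 mm⁴
Total I = 13 397 297 mm⁴.

I_xx ≈ 1.3 × 10⁷ mm⁴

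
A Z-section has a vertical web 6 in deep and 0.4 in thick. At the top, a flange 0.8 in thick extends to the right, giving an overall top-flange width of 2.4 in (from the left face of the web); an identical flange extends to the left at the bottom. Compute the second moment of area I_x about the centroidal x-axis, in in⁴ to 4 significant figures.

I_x ≈ 29.00 in⁴

Split into non-overlapping primitives; take the origin at the lower-left of the bounding box.
Web: 0.4 × 6, A = 2.4 in², y = 3 in, Ī = 7.2 in⁴.
Top flange (beyond web): 2 × 0.8, A = 1.6 in², y = 5.6 in, Ī = 0.0853333 in⁴.
Bottom flange (beyond web): 2 × 0.8, A = 1.6 in², y = 0.4 in, Ī = 0.0853333 in⁴.
Centroid: ȳ = ΣA·y / ΣA = 3 in.
Transfer each piece to the centroidal x-axis using Ī + A·d² with d = y − 3:
  web: d = 0 in → contributes +7.2 in⁴
  top flange (beyond web): d = 2.6 in → contributes +10.9013 in⁴
  bottom flange (beyond web): d = -2.6 in → contributes +10.9013 in⁴
Total I = 29.0027 in⁴.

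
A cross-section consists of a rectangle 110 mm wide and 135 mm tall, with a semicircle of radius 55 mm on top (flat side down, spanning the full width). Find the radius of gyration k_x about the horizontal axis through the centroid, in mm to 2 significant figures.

k_x ≈ 52 mm

Decompose the section into non-overlapping parts with the origin at the bottom-left of its bounding rectangle.
Rectangular body: 110 × 135, A = 14 850 mm², y = 67.5 mm, Ī = 22 553 438 mm⁴.
Semicircular cap: semicircle r = 55, A = 4 752 mm², y = 158.3 mm, Ī = 1 004 345 mm⁴.
Centroid: ȳ = ΣA·y / ΣA = 89.52 mm.
Transfer each piece to the horizontal axis through the centroid using Ī + A·d² with d = y − 89.52:
  rectangular body: d = -22.02 mm → contributes +29 754 749 mm⁴
  semicircular cap: d = 68.82 mm → contributes +23 510 060 mm⁴
Total I = 53 264 809 mm⁴.
Radius of gyration: k = √(I/A) = √(53 264 809 / 19 602) = 52.13 mm.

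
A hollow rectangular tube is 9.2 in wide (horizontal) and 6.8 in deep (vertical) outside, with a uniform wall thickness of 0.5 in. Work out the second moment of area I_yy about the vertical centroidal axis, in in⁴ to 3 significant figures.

Treat the section as a set of non-overlapping primitives; coordinates are from the bounding-box lower-left.
Outer rectangle: 9.2 × 6.8, A = 62.56 in², x = 4.6 in, Ī = 441.26 in⁴.
Inner void (subtracted): 8.2 × 5.8, A = 47.56 in², x = 4.6 in, Ī = 266.49 in⁴.
By symmetry the centroid is at mid-width, x̄ = 4.6 in.
All pieces are centred on the vertical centroidal axis, so I = ΣĪ (holes subtracted) = 174.76 in⁴.

I_yy ≈ 175 in⁴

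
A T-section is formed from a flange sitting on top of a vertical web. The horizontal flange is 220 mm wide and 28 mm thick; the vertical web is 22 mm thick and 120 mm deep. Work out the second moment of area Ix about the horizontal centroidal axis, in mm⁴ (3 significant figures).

Ix ≈ 1.37 × 10⁷ mm⁴

Break the section into simple shapes (no overlaps), measuring from the bottom-left corner of the bounding box.
Flange: 220 × 28, A = 6 160 mm², y = 134 mm, Ī = 402 453 mm⁴.
Web: 22 × 120, A = 2 640 mm², y = 60 mm, Ī = 3 168 000 mm⁴.
Centroid: ȳ = ΣA·y / ΣA = 111.8 mm.
Transfer each piece to the horizontal centroidal axis using Ī + A·d² with d = y − 111.8:
  flange: d = 22.2 mm → contributes +3 438 348 mm⁴
  web: d = -51.8 mm → contributes +10 251 754 mm⁴
Total I = 13 690 101 mm⁴.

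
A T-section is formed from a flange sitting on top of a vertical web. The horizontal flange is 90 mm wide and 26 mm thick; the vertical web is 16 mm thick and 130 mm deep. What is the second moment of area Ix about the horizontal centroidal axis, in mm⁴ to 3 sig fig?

Treat the section as a set of non-overlapping primitives; coordinates are from the bounding-box lower-left.
Flange: 90 × 26, A = 2 340 mm², y = 143 mm, Ī = 131 820 mm⁴.
Web: 16 × 130, A = 2 080 mm², y = 65 mm, Ī = 2 929 333 mm⁴.
Centroid: ȳ = ΣA·y / ΣA = 106.29 mm.
Transfer each piece to the horizontal centroidal axis using Ī + A·d² with d = y − 106.29:
  flange: d = 36.706 mm → contributes +3 284 553 mm⁴
  web: d = -41.294 mm → contributes +6 476 158 mm⁴
Total I = 9 760 711 mm⁴.

Ix ≈ 9.76 × 10⁶ mm⁴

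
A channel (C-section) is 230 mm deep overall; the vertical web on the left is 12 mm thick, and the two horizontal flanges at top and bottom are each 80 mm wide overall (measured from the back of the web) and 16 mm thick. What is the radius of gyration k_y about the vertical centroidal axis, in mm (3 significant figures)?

k_y ≈ 23.9 mm

Treat the section as a set of non-overlapping primitives; coordinates are from the bounding-box lower-left.
Web: 12 × 230, A = 2 760 mm², x = 6 mm, Ī = 33 120 mm⁴.
Top flange (beyond web): 68 × 16, A = 1 088 mm², x = 46 mm, Ī = 419 243 mm⁴.
Bottom flange (beyond web): 68 × 16, A = 1 088 mm², x = 46 mm, Ī = 419 243 mm⁴.
Centroid: x̄ = ΣA·x / ΣA = 23.634 mm.
Transfer each piece to the vertical centroidal axis using Ī + A·d² with d = x − 23.634:
  web: d = -17.634 mm → contributes +891 336 mm⁴
  top flange (beyond web): d = 22.366 mm → contributes +963 516 mm⁴
  bottom flange (beyond web): d = 22.366 mm → contributes +963 516 mm⁴
Total I = 2 818 367 mm⁴.
Radius of gyration: k = √(I/A) = √(2 818 367 / 4 936) = 23.895 mm.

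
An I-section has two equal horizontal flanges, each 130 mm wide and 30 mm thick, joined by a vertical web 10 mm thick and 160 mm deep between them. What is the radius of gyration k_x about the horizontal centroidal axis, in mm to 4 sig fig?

Treat the section as a set of non-overlapping primitives; coordinates are from the bounding-box lower-left.
Bottom flange: 130 × 30, A = 3 900 mm², y = 15 mm, Ī = 292 500 mm⁴.
Web: 10 × 160, A = 1 600 mm², y = 110 mm, Ī = 3 413 333 mm⁴.
Top flange: 130 × 30, A = 3 900 mm², y = 205 mm, Ī = 292 500 mm⁴.
By symmetry the centroid is at mid-height, ȳ = 110 mm.
Transfer each piece to the horizontal centroidal axis using Ī + A·d² with d = y − 110:
  bottom flange: d = -95 mm → contributes +35 490 000 mm⁴
  web: d = 0 mm → contributes +3 413 333 mm⁴
  top flange: d = 95 mm → contributes +35 490 000 mm⁴
Total I = 74 393 333 mm⁴.
Radius of gyration: k = √(I/A) = √(74 393 333 / 9 400) = 88.9617 mm.

k_x ≈ 88.96 mm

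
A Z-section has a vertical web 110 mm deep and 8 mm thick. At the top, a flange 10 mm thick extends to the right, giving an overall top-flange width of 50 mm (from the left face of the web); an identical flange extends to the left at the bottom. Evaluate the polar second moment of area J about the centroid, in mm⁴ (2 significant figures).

J ≈ 3.6 × 10⁶ mm⁴

Treat the section as a set of non-overlapping primitives; coordinates are from the bounding-box lower-left.
Web: 8 × 110, A = 880 mm², y = 55 mm, Ī = 887 333 mm⁴.
Top flange (beyond web): 42 × 10, A = 420 mm², y = 105 mm, Ī = 3 500 mm⁴.
Bottom flange (beyond web): 42 × 10, A = 420 mm², y = 5 mm, Ī = 3 500 mm⁴.
Centroid: ȳ = ΣA·y / ΣA = 55 mm.
Transfer each piece to the centroidal x-axis using Ī + A·d² with d = y − 55:
  web: d = 0 mm → contributes +887 333 mm⁴
  top flange (beyond web): d = 50 mm → contributes +1 053 500 mm⁴
  bottom flange (beyond web): d = -50 mm → contributes +1 053 500 mm⁴
Total I = 2 994 333 mm⁴.
For the y-axis: x̄ = 46 mm.
Repeating about the centroidal y-axis gives I_y = 653 173 mm⁴.
Polar second moment: J = I_x + I_y = 3 647 507 mm⁴.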